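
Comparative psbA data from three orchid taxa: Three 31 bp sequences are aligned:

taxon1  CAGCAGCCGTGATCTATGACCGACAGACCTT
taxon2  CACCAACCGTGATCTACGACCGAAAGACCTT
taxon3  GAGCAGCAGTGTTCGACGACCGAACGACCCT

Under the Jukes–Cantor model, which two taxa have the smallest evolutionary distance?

taxon1 and taxon2

taxon1–taxon2: 4/31 differ, p = 0.129, d = 0.142.
taxon1–taxon3: 8/31 differ, p = 0.258, d = 0.316.
taxon2–taxon3: 8/31 differ, p = 0.258, d = 0.316.
The smallest distance is between taxon1 and taxon2.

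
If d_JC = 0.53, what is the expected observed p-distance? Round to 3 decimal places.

0.380

p = (3/4)(1 − e^(−4d/3)) = 0.75 × (1 − e^(-0.706667)) = 0.75 × (1 − 0.493286) = 0.380036.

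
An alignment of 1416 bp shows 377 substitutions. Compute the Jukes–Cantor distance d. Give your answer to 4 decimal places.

0.3289

p = 377/1416 ≈ 0.266243.
d = −(3/4) ln(1 − 4p/3) = −0.75 ln(1 − 0.354991) = −0.75 ln(0.645009)
  = −0.75 × (-0.438491) = 0.328868 substitutions/site.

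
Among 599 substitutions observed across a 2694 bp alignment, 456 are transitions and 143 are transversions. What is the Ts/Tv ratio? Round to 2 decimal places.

3.19

R = 456/143 = 3.188811… ≈ 3.19 (to 2 d.p.).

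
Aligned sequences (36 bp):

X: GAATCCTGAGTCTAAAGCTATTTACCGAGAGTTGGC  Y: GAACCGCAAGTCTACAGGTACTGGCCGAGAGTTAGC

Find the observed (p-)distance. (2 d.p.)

The sequences differ at 10 of 36 positions (sites 4, 6, 7, 8, 15, 18, 21, 23, 24, 34).
p = 10/36 = 0.277777… ≈ 0.28 (to 2 d.p.).

0.28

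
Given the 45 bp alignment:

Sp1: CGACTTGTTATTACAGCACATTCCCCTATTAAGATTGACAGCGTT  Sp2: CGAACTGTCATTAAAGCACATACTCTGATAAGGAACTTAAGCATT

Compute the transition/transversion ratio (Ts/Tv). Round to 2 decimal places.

Transitions are A↔G and C↔T; transversions are all other mismatches.
Transitions: 7. Transversions: 9.
R = 7/9 = 0.777777… ≈ 0.78 (to 2 d.p.).

0.78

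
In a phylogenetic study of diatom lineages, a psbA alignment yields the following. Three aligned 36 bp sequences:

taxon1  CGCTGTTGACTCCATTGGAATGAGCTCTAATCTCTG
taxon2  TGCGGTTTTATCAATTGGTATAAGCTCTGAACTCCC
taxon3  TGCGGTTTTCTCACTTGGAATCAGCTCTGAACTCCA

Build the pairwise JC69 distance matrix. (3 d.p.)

d(taxon1,taxon2) = 0.441, d(taxon1,taxon3) = 0.392, d(taxon2,taxon3) = 0.154

taxon1–taxon2: 12/36 sites differ → p ≈ 0.333333, d = −0.75 ln(1 − 0.444444) = 0.440839 ≈ 0.441.
taxon1–taxon3: 11/36 sites differ → p ≈ 0.305556, d = −0.75 ln(1 − 0.407408) = 0.392437 ≈ 0.392.
taxon2–taxon3: 5/36 sites differ → p ≈ 0.138889, d = −0.75 ln(1 − 0.185185) = 0.153596 ≈ 0.154.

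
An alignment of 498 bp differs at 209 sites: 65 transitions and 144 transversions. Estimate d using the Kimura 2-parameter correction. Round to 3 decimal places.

P = 65/498 ≈ 0.130522 and Q = 144/498 ≈ 0.289157.
Under the Kimura two-parameter model, d = −½ ln(1 − 2P − Q) − ¼ ln(1 − 2Q).
1 − 2P − Q = 0.449799, giving −½ ln(0.449799) = 0.399477.
1 − 2Q = 0.421686, giving −¼ ln(0.421686) = 0.215874.
d = 0.399477 + 0.215874 = 0.615351.

0.615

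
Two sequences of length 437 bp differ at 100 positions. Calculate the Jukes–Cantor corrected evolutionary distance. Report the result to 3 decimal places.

p = 100/437 ≈ 0.228833.
d = −(3/4) ln(1 − 4p/3) = −0.75 ln(1 − 0.305111) = −0.75 ln(0.694889)
  = −0.75 × (-0.364003) = 0.273002 substitutions/site.

0.273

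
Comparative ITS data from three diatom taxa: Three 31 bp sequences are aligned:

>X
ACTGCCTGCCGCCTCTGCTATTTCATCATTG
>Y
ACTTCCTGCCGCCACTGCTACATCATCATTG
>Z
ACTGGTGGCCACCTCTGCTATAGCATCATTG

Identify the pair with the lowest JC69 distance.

X and Y

X–Y: 4/31 differ, p = 0.129, d = 0.142.
X–Z: 6/31 differ, p = 0.194, d = 0.224.
Y–Z: 8/31 differ, p = 0.258, d = 0.316.
The smallest distance is between X and Y.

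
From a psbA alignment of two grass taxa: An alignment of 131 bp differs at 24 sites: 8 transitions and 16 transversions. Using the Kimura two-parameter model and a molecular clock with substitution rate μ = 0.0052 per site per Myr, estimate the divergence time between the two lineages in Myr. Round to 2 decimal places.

20.20

P = 8/131 ≈ 0.061069 and Q = 16/131 ≈ 0.122137.
Under the Kimura two-parameter model, d = −½ ln(1 − 2P − Q) − ¼ ln(1 − 2Q).
1 − 2P − Q = 0.755725, giving −½ ln(0.755725) = 0.140039.
1 − 2Q = 0.755726, giving −¼ ln(0.755726) = 0.070019.
d = 0.140039 + 0.070019 = 0.210058.
Under a molecular clock d = 2μt, so t = d/(2μ) = 0.210058 / (2 × 0.0052) = 20.20 Myr.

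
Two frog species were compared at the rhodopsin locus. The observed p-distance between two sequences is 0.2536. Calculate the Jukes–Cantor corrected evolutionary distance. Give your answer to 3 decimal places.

d = −(3/4) ln(1 − 4p/3) = −0.75 ln(1 − 0.338133) = −0.75 ln(0.661867)
  = −0.75 × (-0.412691) = 0.309518 substitutions/site.

0.310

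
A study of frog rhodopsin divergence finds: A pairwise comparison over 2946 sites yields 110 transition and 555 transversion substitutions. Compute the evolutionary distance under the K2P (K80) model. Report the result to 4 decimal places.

P = 110/2946 ≈ 0.037339 and Q = 555/2946 ≈ 0.188391.
Under the Kimura two-parameter model, d = −½ ln(1 − 2P − Q) − ¼ ln(1 − 2Q).
1 − 2P − Q = 0.736931, giving −½ ln(0.736931) = 0.152631.
1 − 2Q = 0.623218, giving −¼ ln(0.623218) = 0.118215.
d = 0.152631 + 0.118215 = 0.270846.

0.2708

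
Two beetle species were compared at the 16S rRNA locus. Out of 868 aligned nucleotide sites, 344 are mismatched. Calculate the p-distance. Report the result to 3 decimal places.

p = 344/868 = 0.396313… ≈ 0.396 (to 3 d.p.).

0.396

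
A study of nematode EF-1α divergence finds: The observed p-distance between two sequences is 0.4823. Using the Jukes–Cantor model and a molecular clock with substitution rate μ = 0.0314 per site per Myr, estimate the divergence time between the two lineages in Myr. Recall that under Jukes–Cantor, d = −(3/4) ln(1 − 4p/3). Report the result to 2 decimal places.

12.30

d = −(3/4) ln(1 − 4p/3) = −0.75 ln(1 − 0.643067) = −0.75 ln(0.356933)
  = −0.75 × (-1.030207) = 0.772655 substitutions/site.
Under a molecular clock d = 2μt, so t = d/(2μ) = 0.772655 / (2 × 0.0314) = 12.30 Myr.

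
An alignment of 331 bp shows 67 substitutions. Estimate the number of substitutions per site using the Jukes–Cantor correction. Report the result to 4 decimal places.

p = 67/331 ≈ 0.202417.
d = −(3/4) ln(1 − 4p/3) = −0.75 ln(1 − 0.269889) = −0.75 ln(0.730111)
  = −0.75 × (-0.314559) = 0.235919 substitutions/site.

0.2359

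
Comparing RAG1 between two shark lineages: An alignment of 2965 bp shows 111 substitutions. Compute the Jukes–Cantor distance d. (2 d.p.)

p = 111/2965 ≈ 0.037437.
d = −(3/4) ln(1 − 4p/3) = −0.75 ln(1 − 0.049916) = −0.75 ln(0.950084)
  = −0.75 × (-0.051205) = 0.038404 substitutions/site.

0.04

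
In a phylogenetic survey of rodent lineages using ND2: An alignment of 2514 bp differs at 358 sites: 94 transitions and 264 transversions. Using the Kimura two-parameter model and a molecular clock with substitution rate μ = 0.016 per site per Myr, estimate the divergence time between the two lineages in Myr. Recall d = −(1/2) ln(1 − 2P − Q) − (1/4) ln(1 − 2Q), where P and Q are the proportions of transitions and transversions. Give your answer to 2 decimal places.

P = 94/2514 ≈ 0.037391 and Q = 264/2514 ≈ 0.105012.
Under the Kimura two-parameter model, d = −½ ln(1 − 2P − Q) − ¼ ln(1 − 2Q).
1 − 2P − Q = 0.820206, giving −½ ln(0.820206) = 0.099100.
1 − 2Q = 0.789976, giving −¼ ln(0.789976) = 0.058938.
d = 0.099100 + 0.058938 = 0.158038.
Under a molecular clock d = 2μt, so t = d/(2μ) = 0.158038 / (2 × 0.016) = 4.94 Myr.

4.94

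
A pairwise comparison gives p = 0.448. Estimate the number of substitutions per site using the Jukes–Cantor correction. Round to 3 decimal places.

d = −(3/4) ln(1 − 4p/3) = −0.75 ln(1 − 0.597333) = −0.75 ln(0.402667)
  = −0.75 × (-0.909645) = 0.682234 substitutions/site.

0.682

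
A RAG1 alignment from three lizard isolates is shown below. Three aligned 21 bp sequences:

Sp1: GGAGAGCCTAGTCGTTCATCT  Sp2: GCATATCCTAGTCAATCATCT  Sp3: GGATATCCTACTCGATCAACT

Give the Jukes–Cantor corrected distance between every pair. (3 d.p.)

d(Sp1,Sp2) = 0.286, d(Sp1,Sp3) = 0.286, d(Sp2,Sp3) = 0.220

Sp1–Sp2: 5/21 sites differ → p ≈ 0.238095, d = −0.75 ln(1 − 0.31746) = 0.286451 ≈ 0.286.
Sp1–Sp3: 5/21 sites differ → p ≈ 0.238095, d = −0.75 ln(1 − 0.31746) = 0.286451 ≈ 0.286.
Sp2–Sp3: 4/21 sites differ → p ≈ 0.190476, d = −0.75 ln(1 − 0.253968) = 0.219740 ≈ 0.220.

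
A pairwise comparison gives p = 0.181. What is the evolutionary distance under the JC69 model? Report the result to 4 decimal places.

d = −(3/4) ln(1 − 4p/3) = −0.75 ln(1 − 0.241333) = −0.75 ln(0.758667)
  = −0.75 × (-0.276192) = 0.207144 substitutions/site.

0.2071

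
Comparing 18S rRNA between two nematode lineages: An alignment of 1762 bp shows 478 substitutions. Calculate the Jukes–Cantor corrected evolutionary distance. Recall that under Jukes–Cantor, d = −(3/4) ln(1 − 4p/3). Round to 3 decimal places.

0.337

p = 478/1762 ≈ 0.271283.
d = −(3/4) ln(1 − 4p/3) = −0.75 ln(1 − 0.361711) = −0.75 ln(0.638289)
  = −0.75 × (-0.448964) = 0.336723 substitutions/site.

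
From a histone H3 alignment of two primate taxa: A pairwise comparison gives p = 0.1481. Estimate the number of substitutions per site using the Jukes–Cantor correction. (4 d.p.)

0.1650

d = −(3/4) ln(1 − 4p/3) = −0.75 ln(1 − 0.197467) = −0.75 ln(0.802533)
  = −0.75 × (-0.219982) = 0.164987 substitutions/site.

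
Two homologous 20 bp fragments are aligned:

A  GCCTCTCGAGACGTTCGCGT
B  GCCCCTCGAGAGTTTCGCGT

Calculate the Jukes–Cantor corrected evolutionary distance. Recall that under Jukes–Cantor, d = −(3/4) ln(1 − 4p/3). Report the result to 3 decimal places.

0.167

The sequences differ at 3 of 20 sites (4, 12, 13), so p = 3/20 = 0.15.
d = −(3/4) ln(1 − 4p/3) = −0.75 ln(1 − 0.2) = −0.75 ln(0.8)
  = −0.75 × (-0.223144) = 0.167358 substitutions/site.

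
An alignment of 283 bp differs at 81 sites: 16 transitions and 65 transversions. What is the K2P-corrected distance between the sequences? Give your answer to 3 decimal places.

0.364

P = 16/283 ≈ 0.056537 and Q = 65/283 ≈ 0.229682.
Under the Kimura two-parameter model, d = −½ ln(1 − 2P − Q) − ¼ ln(1 − 2Q).
1 − 2P − Q = 0.657244, giving −½ ln(0.657244) = 0.209850.
1 − 2Q = 0.540636, giving −¼ ln(0.540636) = 0.153752.
d = 0.209850 + 0.153752 = 0.363602.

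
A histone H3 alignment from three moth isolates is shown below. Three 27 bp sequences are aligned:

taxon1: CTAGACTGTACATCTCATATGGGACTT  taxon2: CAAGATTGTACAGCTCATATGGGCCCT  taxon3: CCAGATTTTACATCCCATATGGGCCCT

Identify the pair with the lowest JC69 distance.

taxon1–taxon2: 5/27 differ, p = 0.185, d = 0.213.
taxon1–taxon3: 6/27 differ, p = 0.222, d = 0.264.
taxon2–taxon3: 4/27 differ, p = 0.148, d = 0.165.
The smallest distance is between taxon2 and taxon3.

taxon2 and taxon3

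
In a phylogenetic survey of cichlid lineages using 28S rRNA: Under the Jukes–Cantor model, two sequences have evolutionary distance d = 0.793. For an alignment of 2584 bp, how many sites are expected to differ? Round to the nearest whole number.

1265

Invert JC69: p = (3/4)(1 − e^(−4d/3)) = 0.75 × (1 − e^(-1.057333)) = 0.75 × (1 − 0.347381) = 0.489464.
Expected differing sites = pL ≈ 0.489464 × 2584 = 1264.774976 ≈ 1265.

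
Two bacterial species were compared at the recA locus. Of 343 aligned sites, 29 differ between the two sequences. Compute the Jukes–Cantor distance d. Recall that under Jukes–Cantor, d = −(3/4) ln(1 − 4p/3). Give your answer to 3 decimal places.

p = 29/343 ≈ 0.084548.
d = −(3/4) ln(1 − 4p/3) = −0.75 ln(1 − 0.112731) = −0.75 ln(0.887269)
  = −0.75 × (-0.119607) = 0.089705 substitutions/site.

0.090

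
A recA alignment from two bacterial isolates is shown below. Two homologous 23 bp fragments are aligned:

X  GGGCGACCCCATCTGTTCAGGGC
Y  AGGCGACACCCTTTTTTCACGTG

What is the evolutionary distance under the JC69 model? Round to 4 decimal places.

0.4674

The sequences differ at 8 of 23 sites (1, 8, 11, 13, 15, 20, 22, 23), so p = 8/23 ≈ 0.347826.
d = −(3/4) ln(1 − 4p/3) = −0.75 ln(1 − 0.463768) = −0.75 ln(0.536232)
  = −0.75 × (-0.623188) = 0.467391 substitutions/site.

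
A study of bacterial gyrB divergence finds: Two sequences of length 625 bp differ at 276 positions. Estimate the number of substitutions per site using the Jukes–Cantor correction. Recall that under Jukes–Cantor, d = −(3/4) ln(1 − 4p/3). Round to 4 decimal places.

p = 276/625 = 0.4416.
d = −(3/4) ln(1 − 4p/3) = −0.75 ln(1 − 0.5888) = −0.75 ln(0.4112)
  = −0.75 × (-0.888676) = 0.666507 substitutions/site.

0.6665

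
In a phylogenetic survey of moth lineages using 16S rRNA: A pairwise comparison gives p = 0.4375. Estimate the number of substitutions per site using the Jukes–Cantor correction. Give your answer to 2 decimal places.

0.66

d = −(3/4) ln(1 − 4p/3) = −0.75 ln(1 − 0.583333) = −0.75 ln(0.416667)
  = −0.75 × (-0.875468) = 0.656601 substitutions/site.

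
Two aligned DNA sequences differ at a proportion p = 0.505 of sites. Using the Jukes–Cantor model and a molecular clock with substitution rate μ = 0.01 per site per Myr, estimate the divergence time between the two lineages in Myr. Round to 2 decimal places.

41.96

d = −(3/4) ln(1 − 4p/3) = −0.75 ln(1 − 0.673333) = −0.75 ln(0.326667)
  = −0.75 × (-1.118814) = 0.839111 substitutions/site.
Under a molecular clock d = 2μt, so t = d/(2μ) = 0.839111 / (2 × 0.01) = 41.96 Myr.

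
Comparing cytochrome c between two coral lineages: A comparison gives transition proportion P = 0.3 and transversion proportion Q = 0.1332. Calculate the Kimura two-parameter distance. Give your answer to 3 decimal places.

Under the Kimura two-parameter model, d = −½ ln(1 − 2P − Q) − ¼ ln(1 − 2Q).
1 − 2P − Q = 0.2668, giving −½ ln(0.2668) = 0.660628.
1 − 2Q = 0.7336, giving −¼ ln(0.7336) = 0.077448.
d = 0.660628 + 0.077448 = 0.738076.

0.738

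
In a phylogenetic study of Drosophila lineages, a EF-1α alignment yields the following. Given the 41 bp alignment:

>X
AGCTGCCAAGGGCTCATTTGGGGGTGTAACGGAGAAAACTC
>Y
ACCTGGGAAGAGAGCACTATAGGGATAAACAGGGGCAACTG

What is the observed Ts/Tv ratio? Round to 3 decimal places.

Transitions are A↔G and C↔T; transversions are all other mismatches.
Transitions: 6. Transversions: 12.
R = 6/12 = 0.500.

0.500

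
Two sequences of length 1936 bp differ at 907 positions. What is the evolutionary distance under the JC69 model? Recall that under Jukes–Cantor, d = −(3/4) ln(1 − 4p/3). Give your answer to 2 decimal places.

0.73

p = 907/1936 ≈ 0.468492.
d = −(3/4) ln(1 − 4p/3) = −0.75 ln(1 − 0.624656) = −0.75 ln(0.375344)
  = −0.75 × (-0.979912) = 0.734934 substitutions/site.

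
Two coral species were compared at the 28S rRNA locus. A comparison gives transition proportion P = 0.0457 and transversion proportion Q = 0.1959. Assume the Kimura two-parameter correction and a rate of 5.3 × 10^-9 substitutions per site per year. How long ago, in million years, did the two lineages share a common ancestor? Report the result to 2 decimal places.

27.70

Under the Kimura two-parameter model, d = −½ ln(1 − 2P − Q) − ¼ ln(1 − 2Q).
1 − 2P − Q = 0.7127, giving −½ ln(0.7127) = 0.169347.
1 − 2Q = 0.6082, giving −¼ ln(0.6082) = 0.124313.
d = 0.169347 + 0.124313 = 0.293660.
Under a molecular clock d = 2μt, so t = d/(2μ) = 0.293660 / (2 × 5.3 × 10^-9) = 27.70 million years.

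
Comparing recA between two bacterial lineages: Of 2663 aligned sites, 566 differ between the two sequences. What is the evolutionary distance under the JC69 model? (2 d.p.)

p = 566/2663 ≈ 0.212542.
d = −(3/4) ln(1 − 4p/3) = −0.75 ln(1 − 0.283389) = −0.75 ln(0.716611)
  = −0.75 × (-0.333222) = 0.249917 substitutions/site.

0.25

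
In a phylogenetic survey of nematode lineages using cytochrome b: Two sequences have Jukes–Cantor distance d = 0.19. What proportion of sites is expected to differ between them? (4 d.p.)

p = (3/4)(1 − e^(−4d/3)) = 0.75 × (1 − e^(-0.253333)) = 0.75 × (1 − 0.776209) = 0.167843.

0.1678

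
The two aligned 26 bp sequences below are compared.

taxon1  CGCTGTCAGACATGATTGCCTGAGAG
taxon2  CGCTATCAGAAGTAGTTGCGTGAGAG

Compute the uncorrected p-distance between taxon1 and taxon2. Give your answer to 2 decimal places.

The sequences differ at 6 of 26 positions (sites 5, 11, 12, 14, 15, 20).
p = 6/26 = 0.230769… ≈ 0.23 (to 2 d.p.).

0.23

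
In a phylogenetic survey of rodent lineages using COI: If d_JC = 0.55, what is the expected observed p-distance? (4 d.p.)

0.3898

p = (3/4)(1 − e^(−4d/3)) = 0.75 × (1 − e^(-0.733333)) = 0.75 × (1 − 0.480305) = 0.389771.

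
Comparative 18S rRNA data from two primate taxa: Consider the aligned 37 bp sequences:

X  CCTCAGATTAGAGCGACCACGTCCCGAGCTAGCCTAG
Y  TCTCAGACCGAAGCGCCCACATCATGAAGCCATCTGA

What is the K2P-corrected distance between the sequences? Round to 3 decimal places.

0.893

Of 37 sites, 13 differences are transitions and 4 are transversions, so P = 13/37 ≈ 0.351351 and Q = 4/37 ≈ 0.108108.
Under the Kimura two-parameter model, d = −½ ln(1 − 2P − Q) − ¼ ln(1 − 2Q).
1 − 2P − Q = 0.18919, giving −½ ln(0.18919) = 0.832502.
1 − 2Q = 0.783784, giving −¼ ln(0.783784) = 0.060905.
d = 0.832502 + 0.060905 = 0.893407.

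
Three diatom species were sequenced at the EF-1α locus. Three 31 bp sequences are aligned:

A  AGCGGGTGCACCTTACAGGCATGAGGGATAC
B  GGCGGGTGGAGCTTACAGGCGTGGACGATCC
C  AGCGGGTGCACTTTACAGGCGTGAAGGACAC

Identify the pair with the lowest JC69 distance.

A and C

A–B: 8/31 differ, p = 0.258, d = 0.316.
A–C: 4/31 differ, p = 0.129, d = 0.142.
B–C: 8/31 differ, p = 0.258, d = 0.316.
The smallest distance is between A and C.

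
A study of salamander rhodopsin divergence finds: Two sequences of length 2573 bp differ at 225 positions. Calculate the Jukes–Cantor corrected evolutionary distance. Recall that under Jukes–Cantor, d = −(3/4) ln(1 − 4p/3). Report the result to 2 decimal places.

0.09

p = 225/2573 ≈ 0.087447.
d = −(3/4) ln(1 − 4p/3) = −0.75 ln(1 − 0.116596) = −0.75 ln(0.883404)
  = −0.75 × (-0.123973) = 0.092980 substitutions/site.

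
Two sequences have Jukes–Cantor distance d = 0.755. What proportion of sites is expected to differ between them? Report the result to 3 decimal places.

0.476

p = (3/4)(1 − e^(−4d/3)) = 0.75 × (1 − e^(-1.006667)) = 0.75 × (1 − 0.365435) = 0.475924.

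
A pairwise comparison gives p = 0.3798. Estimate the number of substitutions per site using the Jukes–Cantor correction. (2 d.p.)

d = −(3/4) ln(1 − 4p/3) = −0.75 ln(1 − 0.5064) = −0.75 ln(0.4936)
  = −0.75 × (-0.706030) = 0.529523 substitutions/site.

0.53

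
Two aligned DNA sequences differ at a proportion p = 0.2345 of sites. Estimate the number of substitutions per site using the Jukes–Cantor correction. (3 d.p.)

d = −(3/4) ln(1 − 4p/3) = −0.75 ln(1 − 0.312667) = −0.75 ln(0.687333)
  = −0.75 × (-0.374936) = 0.281202 substitutions/site.

0.281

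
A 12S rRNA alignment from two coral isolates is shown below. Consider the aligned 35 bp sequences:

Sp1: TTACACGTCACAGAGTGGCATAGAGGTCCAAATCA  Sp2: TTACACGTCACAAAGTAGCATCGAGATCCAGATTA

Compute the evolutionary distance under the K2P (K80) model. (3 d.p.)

Of 35 sites, 5 differences are transitions and 1 are transversions, so P = 5/35 ≈ 0.142857 and Q = 1/35 ≈ 0.028571.
Under the Kimura two-parameter model, d = −½ ln(1 − 2P − Q) − ¼ ln(1 − 2Q).
1 − 2P − Q = 0.685715, giving −½ ln(0.685715) = 0.188647.
1 − 2Q = 0.942858, giving −¼ ln(0.942858) = 0.014710.
d = 0.188647 + 0.014710 = 0.203357.

0.203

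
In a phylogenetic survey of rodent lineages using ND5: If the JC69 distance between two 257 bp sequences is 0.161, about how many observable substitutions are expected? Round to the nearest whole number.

Invert JC69: p = (3/4)(1 − e^(−4d/3)) = 0.75 × (1 − e^(-0.214667)) = 0.75 × (1 − 0.806810) = 0.144893.
Expected differing sites = pL ≈ 0.144893 × 257 = 37.237501 ≈ 37.

37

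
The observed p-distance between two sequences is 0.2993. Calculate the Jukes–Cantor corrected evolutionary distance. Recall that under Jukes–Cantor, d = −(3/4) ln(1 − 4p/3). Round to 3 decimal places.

0.382

d = −(3/4) ln(1 − 4p/3) = −0.75 ln(1 − 0.399067) = −0.75 ln(0.600933)
  = −0.75 × (-0.509272) = 0.381954 substitutions/site.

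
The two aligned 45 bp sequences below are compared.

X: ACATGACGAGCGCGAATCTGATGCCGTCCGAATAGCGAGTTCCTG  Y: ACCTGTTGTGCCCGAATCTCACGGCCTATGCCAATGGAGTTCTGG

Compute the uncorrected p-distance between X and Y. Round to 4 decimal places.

0.4000

The sequences differ at 18 of 45 positions.
p = 18/45 = 0.4000.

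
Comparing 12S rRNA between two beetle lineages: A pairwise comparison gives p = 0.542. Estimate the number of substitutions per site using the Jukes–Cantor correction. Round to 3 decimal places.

0.962

d = −(3/4) ln(1 − 4p/3) = −0.75 ln(1 − 0.722667) = −0.75 ln(0.277333)
  = −0.75 × (-1.282536) = 0.961902 substitutions/site.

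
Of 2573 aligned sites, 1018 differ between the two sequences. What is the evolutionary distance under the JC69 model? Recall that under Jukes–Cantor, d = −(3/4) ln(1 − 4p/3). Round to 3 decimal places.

p = 1018/2573 ≈ 0.395647.
d = −(3/4) ln(1 − 4p/3) = −0.75 ln(1 − 0.527529) = −0.75 ln(0.472471)
  = −0.75 × (-0.749779) = 0.562334 substitutions/site.

0.562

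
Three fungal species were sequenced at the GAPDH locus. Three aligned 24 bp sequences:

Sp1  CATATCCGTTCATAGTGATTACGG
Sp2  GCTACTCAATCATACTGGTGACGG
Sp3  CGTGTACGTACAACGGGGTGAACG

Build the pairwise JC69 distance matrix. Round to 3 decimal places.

d(Sp1,Sp2) = 0.520, d(Sp1,Sp3) = 0.708, d(Sp2,Sp3) = 1.128

Sp1–Sp2: 9/24 sites differ → p = 0.375, d = −0.75 ln(1 − 0.5) = 0.519860 ≈ 0.520.
Sp1–Sp3: 11/24 sites differ → p ≈ 0.458333, d = −0.75 ln(1 − 0.611111) = 0.708346 ≈ 0.708.
Sp2–Sp3: 14/24 sites differ → p ≈ 0.583333, d = −0.75 ln(1 − 0.777777) = 1.128055 ≈ 1.128.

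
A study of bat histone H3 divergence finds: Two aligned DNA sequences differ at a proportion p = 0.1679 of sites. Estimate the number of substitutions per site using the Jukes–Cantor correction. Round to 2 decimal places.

0.19

d = −(3/4) ln(1 − 4p/3) = −0.75 ln(1 − 0.223867) = −0.75 ln(0.776133)
  = −0.75 × (-0.253431) = 0.190073 substitutions/site.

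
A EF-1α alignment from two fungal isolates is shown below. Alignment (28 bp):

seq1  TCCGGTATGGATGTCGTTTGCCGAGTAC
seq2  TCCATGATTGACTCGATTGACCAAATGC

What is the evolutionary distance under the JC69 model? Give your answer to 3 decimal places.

0.824

The sequences differ at 14 of 28 sites, so p = 14/28 = 0.5.
d = −(3/4) ln(1 − 4p/3) = −0.75 ln(1 − 0.666667) = −0.75 ln(0.333333)
  = −0.75 × (-1.098613) = 0.823960 substitutions/site.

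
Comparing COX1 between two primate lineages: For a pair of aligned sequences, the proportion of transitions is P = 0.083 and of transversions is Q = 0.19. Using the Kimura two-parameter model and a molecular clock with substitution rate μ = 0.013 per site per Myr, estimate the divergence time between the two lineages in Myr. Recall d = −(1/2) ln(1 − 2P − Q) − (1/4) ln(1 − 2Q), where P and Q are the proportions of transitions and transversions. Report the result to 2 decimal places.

13.06

Under the Kimura two-parameter model, d = −½ ln(1 − 2P − Q) − ¼ ln(1 − 2Q).
1 − 2P − Q = 0.644, giving −½ ln(0.644) = 0.220028.
1 − 2Q = 0.62, giving −¼ ln(0.62) = 0.119509.
d = 0.220028 + 0.119509 = 0.339537.
Under a molecular clock d = 2μt, so t = d/(2μ) = 0.339537 / (2 × 0.013) = 13.06 Myr.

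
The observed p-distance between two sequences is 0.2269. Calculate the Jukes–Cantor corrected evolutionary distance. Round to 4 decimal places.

0.2702

d = −(3/4) ln(1 − 4p/3) = −0.75 ln(1 − 0.302533) = −0.75 ln(0.697467)
  = −0.75 × (-0.360300) = 0.270225 substitutions/site.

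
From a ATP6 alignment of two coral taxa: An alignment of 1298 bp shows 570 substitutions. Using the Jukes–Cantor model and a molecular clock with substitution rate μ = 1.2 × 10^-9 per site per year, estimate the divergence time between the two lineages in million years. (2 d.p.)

p = 570/1298 ≈ 0.439137.
d = −(3/4) ln(1 − 4p/3) = −0.75 ln(1 − 0.585516) = −0.75 ln(0.414484)
  = −0.75 × (-0.880721) = 0.660541 substitutions/site.
Under a molecular clock d = 2μt, so t = d/(2μ) = 0.660541 / (2 × 1.2 × 10^-9) = 275.23 million years.

275.23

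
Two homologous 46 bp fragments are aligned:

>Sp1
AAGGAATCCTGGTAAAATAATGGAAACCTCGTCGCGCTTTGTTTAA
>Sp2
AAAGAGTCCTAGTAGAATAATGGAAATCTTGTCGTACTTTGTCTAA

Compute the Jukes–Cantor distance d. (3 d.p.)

0.227

The sequences differ at 9 of 46 sites (3, 6, 11, 15, 27, 30, 35, 36, 43), so p = 9/46 ≈ 0.195652.
d = −(3/4) ln(1 − 4p/3) = −0.75 ln(1 − 0.260869) = −0.75 ln(0.739131)
  = −0.75 × (-0.302280) = 0.226710 substitutions/site.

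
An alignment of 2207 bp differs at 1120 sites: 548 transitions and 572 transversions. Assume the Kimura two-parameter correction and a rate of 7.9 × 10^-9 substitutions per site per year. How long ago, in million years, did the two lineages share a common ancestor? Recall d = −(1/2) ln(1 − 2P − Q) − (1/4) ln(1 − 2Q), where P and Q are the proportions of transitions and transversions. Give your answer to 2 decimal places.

P = 548/2207 ≈ 0.248301 and Q = 572/2207 ≈ 0.259175.
Under the Kimura two-parameter model, d = −½ ln(1 − 2P − Q) − ¼ ln(1 − 2Q).
1 − 2P − Q = 0.244223, giving −½ ln(0.244223) = 0.704837.
1 − 2Q = 0.48165, giving −¼ ln(0.48165) = 0.182634.
d = 0.704837 + 0.182634 = 0.887471.
Under a molecular clock d = 2μt, so t = d/(2μ) = 0.887471 / (2 × 7.9 × 10^-9) = 56.17 million years.

56.17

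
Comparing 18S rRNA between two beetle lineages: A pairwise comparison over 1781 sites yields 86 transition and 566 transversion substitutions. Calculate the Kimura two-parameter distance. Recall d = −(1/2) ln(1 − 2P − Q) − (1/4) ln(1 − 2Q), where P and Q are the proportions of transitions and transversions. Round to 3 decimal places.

0.520

P = 86/1781 ≈ 0.048287 and Q = 566/1781 ≈ 0.317799.
Under the Kimura two-parameter model, d = −½ ln(1 − 2P − Q) − ¼ ln(1 − 2Q).
1 − 2P − Q = 0.585627, giving −½ ln(0.585627) = 0.267536.
1 − 2Q = 0.364402, giving −¼ ln(0.364402) = 0.252374.
d = 0.267536 + 0.252374 = 0.519910.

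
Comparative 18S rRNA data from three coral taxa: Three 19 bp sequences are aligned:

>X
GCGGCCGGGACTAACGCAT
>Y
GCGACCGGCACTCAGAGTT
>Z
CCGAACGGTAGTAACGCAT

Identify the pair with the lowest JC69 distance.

X–Y: 7/19 differ, p = 0.368, d = 0.507.
X–Z: 5/19 differ, p = 0.263, d = 0.324.
Y–Z: 9/19 differ, p = 0.474, d = 0.749.
The smallest distance is between X and Z.

X and Z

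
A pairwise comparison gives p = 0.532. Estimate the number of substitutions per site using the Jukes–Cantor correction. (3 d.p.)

d = −(3/4) ln(1 − 4p/3) = −0.75 ln(1 − 0.709333) = −0.75 ln(0.290667)
  = −0.75 × (-1.235577) = 0.926683 substitutions/site.

0.927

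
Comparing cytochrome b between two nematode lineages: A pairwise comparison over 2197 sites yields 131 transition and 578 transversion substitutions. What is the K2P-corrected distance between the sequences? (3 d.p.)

0.428

P = 131/2197 ≈ 0.059627 and Q = 578/2197 ≈ 0.263086.
Under the Kimura two-parameter model, d = −½ ln(1 − 2P − Q) − ¼ ln(1 − 2Q).
1 − 2P − Q = 0.61766, giving −½ ln(0.61766) = 0.240909.
1 − 2Q = 0.473828, giving −¼ ln(0.473828) = 0.186728.
d = 0.240909 + 0.186728 = 0.427637.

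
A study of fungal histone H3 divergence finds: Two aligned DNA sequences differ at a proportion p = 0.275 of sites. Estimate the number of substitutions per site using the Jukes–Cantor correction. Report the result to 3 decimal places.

d = −(3/4) ln(1 − 4p/3) = −0.75 ln(1 − 0.366667) = −0.75 ln(0.633333)
  = −0.75 × (-0.456759) = 0.342569 substitutions/site.

0.343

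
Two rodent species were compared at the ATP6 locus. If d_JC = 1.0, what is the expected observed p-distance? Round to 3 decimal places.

p = (3/4)(1 − e^(−4d/3)) = 0.75 × (1 − e^(-1.333333)) = 0.75 × (1 − 0.263597) = 0.552302.

0.552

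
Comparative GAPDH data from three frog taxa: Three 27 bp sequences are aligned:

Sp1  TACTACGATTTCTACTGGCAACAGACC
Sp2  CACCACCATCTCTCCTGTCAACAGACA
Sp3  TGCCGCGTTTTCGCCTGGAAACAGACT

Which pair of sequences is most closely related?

Sp1–Sp2: 7/27 differ, p = 0.259, d = 0.318.
Sp1–Sp3: 8/27 differ, p = 0.296, d = 0.377.
Sp2–Sp3: 10/27 differ, p = 0.370, d = 0.511.
The smallest distance is between Sp1 and Sp2.

Sp1 and Sp2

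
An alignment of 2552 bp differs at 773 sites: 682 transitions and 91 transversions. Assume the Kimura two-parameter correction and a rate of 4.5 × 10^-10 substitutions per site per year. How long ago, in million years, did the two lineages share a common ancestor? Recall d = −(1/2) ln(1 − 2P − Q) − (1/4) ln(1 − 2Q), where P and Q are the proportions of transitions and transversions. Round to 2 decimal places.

489.61

P = 682/2552 ≈ 0.267241 and Q = 91/2552 ≈ 0.035658.
Under the Kimura two-parameter model, d = −½ ln(1 − 2P − Q) − ¼ ln(1 − 2Q).
1 − 2P − Q = 0.42986, giving −½ ln(0.42986) = 0.422148.
1 − 2Q = 0.928684, giving −¼ ln(0.928684) = 0.018497.
d = 0.422148 + 0.018497 = 0.440645.
Under a molecular clock d = 2μt, so t = d/(2μ) = 0.440645 / (2 × 4.5 × 10^-10) = 489.61 million years.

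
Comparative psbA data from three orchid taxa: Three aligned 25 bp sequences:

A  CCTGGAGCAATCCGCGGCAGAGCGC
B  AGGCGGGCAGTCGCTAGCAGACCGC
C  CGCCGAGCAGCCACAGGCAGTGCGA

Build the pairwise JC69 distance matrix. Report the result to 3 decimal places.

d(A,B) = 0.663, d(A,C) = 0.572, d(B,C) = 0.572

A–B: 11/25 sites differ → p = 0.44, d = −0.75 ln(1 − 0.586667) = 0.662626 ≈ 0.663.
A–C: 10/25 sites differ → p = 0.4, d = −0.75 ln(1 − 0.533333) = 0.571605 ≈ 0.572.
B–C: 10/25 sites differ → p = 0.4, d = −0.75 ln(1 − 0.533333) = 0.571605 ≈ 0.572.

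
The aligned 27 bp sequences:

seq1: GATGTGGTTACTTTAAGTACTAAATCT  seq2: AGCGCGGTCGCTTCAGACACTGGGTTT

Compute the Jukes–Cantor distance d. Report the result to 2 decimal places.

0.88

The sequences differ at 14 of 27 sites, so p = 14/27 ≈ 0.518519.
d = −(3/4) ln(1 − 4p/3) = −0.75 ln(1 − 0.691359) = −0.75 ln(0.308641)
  = −0.75 × (-1.175576) = 0.881682 substitutions/site.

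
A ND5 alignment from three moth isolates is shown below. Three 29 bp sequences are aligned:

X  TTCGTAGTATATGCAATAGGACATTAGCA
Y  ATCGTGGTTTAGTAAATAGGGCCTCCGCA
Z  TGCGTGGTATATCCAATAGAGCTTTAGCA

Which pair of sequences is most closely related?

X and Z

X–Y: 10/29 differ, p = 0.345, d = 0.462.
X–Z: 6/29 differ, p = 0.207, d = 0.242.
Y–Z: 10/29 differ, p = 0.345, d = 0.462.
The smallest distance is between X and Z.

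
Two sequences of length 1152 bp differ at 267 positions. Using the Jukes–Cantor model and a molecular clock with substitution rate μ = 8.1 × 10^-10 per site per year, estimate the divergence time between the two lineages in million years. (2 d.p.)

p = 267/1152 ≈ 0.231771.
d = −(3/4) ln(1 − 4p/3) = −0.75 ln(1 − 0.309028) = −0.75 ln(0.690972)
  = −0.75 × (-0.369656) = 0.277242 substitutions/site.
Under a molecular clock d = 2μt, so t = d/(2μ) = 0.277242 / (2 × 8.1 × 10^-10) = 171.14 million years.

171.14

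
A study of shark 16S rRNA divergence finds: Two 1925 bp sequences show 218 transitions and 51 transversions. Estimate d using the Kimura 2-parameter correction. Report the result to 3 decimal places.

0.159

P = 218/1925 ≈ 0.113247 and Q = 51/1925 ≈ 0.026494.
Under the Kimura two-parameter model, d = −½ ln(1 − 2P − Q) − ¼ ln(1 − 2Q).
1 − 2P − Q = 0.747012, giving −½ ln(0.747012) = 0.145837.
1 − 2Q = 0.947012, giving −¼ ln(0.947012) = 0.013611.
d = 0.145837 + 0.013611 = 0.159448.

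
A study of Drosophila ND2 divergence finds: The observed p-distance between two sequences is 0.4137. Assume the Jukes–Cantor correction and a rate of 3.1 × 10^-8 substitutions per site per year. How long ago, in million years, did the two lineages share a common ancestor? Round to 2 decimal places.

d = −(3/4) ln(1 − 4p/3) = −0.75 ln(1 − 0.5516) = −0.75 ln(0.4484)
  = −0.75 × (-0.802070) = 0.601553 substitutions/site.
Under a molecular clock d = 2μt, so t = d/(2μ) = 0.601553 / (2 × 3.1 × 10^-8) = 9.70 million years.

9.70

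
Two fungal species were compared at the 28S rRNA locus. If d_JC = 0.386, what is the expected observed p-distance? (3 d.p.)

0.302

p = (3/4)(1 − e^(−4d/3)) = 0.75 × (1 − e^(-0.514667)) = 0.75 × (1 − 0.597700) = 0.301725.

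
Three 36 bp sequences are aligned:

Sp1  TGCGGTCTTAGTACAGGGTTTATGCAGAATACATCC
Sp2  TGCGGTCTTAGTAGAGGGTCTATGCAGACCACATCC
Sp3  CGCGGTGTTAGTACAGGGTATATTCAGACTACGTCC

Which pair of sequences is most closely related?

Sp1 and Sp2

Sp1–Sp2: 4/36 differ, p = 0.111, d = 0.120.
Sp1–Sp3: 6/36 differ, p = 0.167, d = 0.188.
Sp2–Sp3: 7/36 differ, p = 0.194, d = 0.225.
The smallest distance is between Sp1 and Sp2.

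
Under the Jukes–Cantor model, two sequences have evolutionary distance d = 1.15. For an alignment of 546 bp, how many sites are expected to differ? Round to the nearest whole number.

Invert JC69: p = (3/4)(1 − e^(−4d/3)) = 0.75 × (1 − e^(-1.533333)) = 0.75 × (1 − 0.215815) = 0.588139.
Expected differing sites = pL ≈ 0.588139 × 546 = 321.123894 ≈ 321.

321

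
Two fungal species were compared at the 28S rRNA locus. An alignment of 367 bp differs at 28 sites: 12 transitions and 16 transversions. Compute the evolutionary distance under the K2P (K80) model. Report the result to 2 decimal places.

P = 12/367 ≈ 0.032698 and Q = 16/367 ≈ 0.043597.
Under the Kimura two-parameter model, d = −½ ln(1 − 2P − Q) − ¼ ln(1 − 2Q).
1 − 2P − Q = 0.891007, giving −½ ln(0.891007) = 0.057701.
1 − 2Q = 0.912806, giving −¼ ln(0.912806) = 0.022808.
d = 0.057701 + 0.022808 = 0.080509.

0.08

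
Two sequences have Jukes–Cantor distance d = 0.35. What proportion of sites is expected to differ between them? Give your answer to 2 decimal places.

0.28

p = (3/4)(1 − e^(−4d/3)) = 0.75 × (1 − e^(-0.466667)) = 0.75 × (1 − 0.627089) = 0.279683.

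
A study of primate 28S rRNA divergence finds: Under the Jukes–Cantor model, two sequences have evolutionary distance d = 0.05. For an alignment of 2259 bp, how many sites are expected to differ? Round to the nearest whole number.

109

Invert JC69: p = (3/4)(1 − e^(−4d/3)) = 0.75 × (1 − e^(-0.066667)) = 0.75 × (1 − 0.935507) = 0.048370.
Expected differing sites = pL ≈ 0.048370 × 2259 = 109.26783 ≈ 109.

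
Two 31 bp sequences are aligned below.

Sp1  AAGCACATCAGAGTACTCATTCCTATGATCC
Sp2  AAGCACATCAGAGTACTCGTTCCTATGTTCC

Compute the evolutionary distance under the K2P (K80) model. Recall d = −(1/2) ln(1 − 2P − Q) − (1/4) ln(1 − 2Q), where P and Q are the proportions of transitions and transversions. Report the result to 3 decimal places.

Of 31 sites, 1 differences are transitions and 1 are transversions, so P = 1/31 ≈ 0.032258 and Q = 1/31 ≈ 0.032258.
Under the Kimura two-parameter model, d = −½ ln(1 − 2P − Q) − ¼ ln(1 − 2Q).
1 − 2P − Q = 0.903226, giving −½ ln(0.903226) = 0.050891.
1 − 2Q = 0.935484, giving −¼ ln(0.935484) = 0.016673.
d = 0.050891 + 0.016673 = 0.067564.

0.068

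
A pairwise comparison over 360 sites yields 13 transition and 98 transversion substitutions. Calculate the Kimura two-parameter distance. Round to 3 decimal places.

0.408

P = 13/360 ≈ 0.036111 and Q = 98/360 ≈ 0.272222.
Under the Kimura two-parameter model, d = −½ ln(1 − 2P − Q) − ¼ ln(1 − 2Q).
1 − 2P − Q = 0.655556, giving −½ ln(0.655556) = 0.211136.
1 − 2Q = 0.455556, giving −¼ ln(0.455556) = 0.196559.
d = 0.211136 + 0.196559 = 0.407695.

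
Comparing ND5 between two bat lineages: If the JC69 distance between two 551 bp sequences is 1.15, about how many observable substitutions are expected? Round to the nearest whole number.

324

Invert JC69: p = (3/4)(1 − e^(−4d/3)) = 0.75 × (1 − e^(-1.533333)) = 0.75 × (1 − 0.215815) = 0.588139.
Expected differing sites = pL ≈ 0.588139 × 551 = 324.064589 ≈ 324.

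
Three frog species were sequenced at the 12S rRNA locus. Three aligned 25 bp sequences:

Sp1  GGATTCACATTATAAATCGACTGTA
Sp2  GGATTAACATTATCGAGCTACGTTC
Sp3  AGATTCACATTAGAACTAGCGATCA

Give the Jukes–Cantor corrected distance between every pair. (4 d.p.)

Sp1–Sp2: 8/25 sites differ → p = 0.32, d = −0.75 ln(1 − 0.426667) = 0.417216 ≈ 0.4172.
Sp1–Sp3: 9/25 sites differ → p = 0.36, d = −0.75 ln(1 − 0.48) = 0.490445 ≈ 0.4904.
Sp2–Sp3: 14/25 sites differ → p = 0.56, d = −0.75 ln(1 − 0.746667) = 1.029788 ≈ 1.0298.

d(Sp1,Sp2) = 0.4172, d(Sp1,Sp3) = 0.4904, d(Sp2,Sp3) = 1.0298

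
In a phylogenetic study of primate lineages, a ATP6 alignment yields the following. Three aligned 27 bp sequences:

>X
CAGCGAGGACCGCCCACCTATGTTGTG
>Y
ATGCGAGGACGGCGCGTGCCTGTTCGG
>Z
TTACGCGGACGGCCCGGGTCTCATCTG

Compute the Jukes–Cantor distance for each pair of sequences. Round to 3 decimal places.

X–Y: 11/27 sites differ → p ≈ 0.407407, d = −0.75 ln(1 − 0.543209) = 0.587647 ≈ 0.588.
X–Z: 12/27 sites differ → p ≈ 0.444444, d = −0.75 ln(1 − 0.592592) = 0.673455 ≈ 0.673.
Y–Z: 9/27 sites differ → p ≈ 0.333333, d = −0.75 ln(1 − 0.444444) = 0.440839 ≈ 0.441.

d(X,Y) = 0.588, d(X,Z) = 0.673, d(Y,Z) = 0.441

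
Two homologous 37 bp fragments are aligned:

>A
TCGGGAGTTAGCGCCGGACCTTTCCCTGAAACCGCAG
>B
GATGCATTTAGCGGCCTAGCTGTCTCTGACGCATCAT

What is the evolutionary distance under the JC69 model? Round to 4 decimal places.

0.6445

The sequences differ at 16 of 37 sites, so p = 16/37 ≈ 0.432432.
d = −(3/4) ln(1 − 4p/3) = −0.75 ln(1 − 0.576576) = −0.75 ln(0.423424)
  = −0.75 × (-0.859381) = 0.644536 substitutions/site.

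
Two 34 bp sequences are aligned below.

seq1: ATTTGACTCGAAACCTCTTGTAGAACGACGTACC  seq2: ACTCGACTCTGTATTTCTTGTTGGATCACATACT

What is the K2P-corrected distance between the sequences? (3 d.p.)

Of 34 sites, 9 differences are transitions and 4 are transversions, so P = 9/34 ≈ 0.264706 and Q = 4/34 ≈ 0.117647.
Under the Kimura two-parameter model, d = −½ ln(1 − 2P − Q) − ¼ ln(1 − 2Q).
1 − 2P − Q = 0.352941, giving −½ ln(0.352941) = 0.520727.
1 − 2Q = 0.764706, giving −¼ ln(0.764706) = 0.067066.
d = 0.520727 + 0.067066 = 0.587793.

0.588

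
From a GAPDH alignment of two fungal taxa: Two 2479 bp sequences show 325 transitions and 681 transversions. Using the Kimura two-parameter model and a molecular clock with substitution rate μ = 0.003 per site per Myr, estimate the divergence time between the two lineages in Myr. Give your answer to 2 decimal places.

P = 325/2479 ≈ 0.131101 and Q = 681/2479 ≈ 0.274708.
Under the Kimura two-parameter model, d = −½ ln(1 − 2P − Q) − ¼ ln(1 − 2Q).
1 − 2P − Q = 0.46309, giving −½ ln(0.46309) = 0.384917.
1 − 2Q = 0.450584, giving −¼ ln(0.450584) = 0.199303.
d = 0.384917 + 0.199303 = 0.584220.
Under a molecular clock d = 2μt, so t = d/(2μ) = 0.584220 / (2 × 0.003) = 97.37 Myr.

97.37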